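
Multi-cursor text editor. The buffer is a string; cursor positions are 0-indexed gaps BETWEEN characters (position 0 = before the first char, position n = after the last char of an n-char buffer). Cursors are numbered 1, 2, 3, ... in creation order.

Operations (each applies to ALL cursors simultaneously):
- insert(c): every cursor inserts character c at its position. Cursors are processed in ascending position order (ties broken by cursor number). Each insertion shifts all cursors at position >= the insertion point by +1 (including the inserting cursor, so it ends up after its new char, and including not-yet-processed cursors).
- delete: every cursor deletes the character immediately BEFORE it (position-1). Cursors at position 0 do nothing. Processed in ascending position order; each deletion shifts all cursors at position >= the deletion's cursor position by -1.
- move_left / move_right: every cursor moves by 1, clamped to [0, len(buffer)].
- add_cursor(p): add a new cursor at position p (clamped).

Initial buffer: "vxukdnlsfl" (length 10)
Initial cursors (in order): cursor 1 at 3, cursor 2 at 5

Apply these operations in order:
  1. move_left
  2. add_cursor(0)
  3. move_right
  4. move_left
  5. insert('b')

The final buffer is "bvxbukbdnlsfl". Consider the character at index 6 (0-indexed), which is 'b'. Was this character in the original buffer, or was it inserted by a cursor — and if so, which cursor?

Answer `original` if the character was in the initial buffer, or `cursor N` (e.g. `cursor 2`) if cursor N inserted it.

After op 1 (move_left): buffer="vxukdnlsfl" (len 10), cursors c1@2 c2@4, authorship ..........
After op 2 (add_cursor(0)): buffer="vxukdnlsfl" (len 10), cursors c3@0 c1@2 c2@4, authorship ..........
After op 3 (move_right): buffer="vxukdnlsfl" (len 10), cursors c3@1 c1@3 c2@5, authorship ..........
After op 4 (move_left): buffer="vxukdnlsfl" (len 10), cursors c3@0 c1@2 c2@4, authorship ..........
After op 5 (insert('b')): buffer="bvxbukbdnlsfl" (len 13), cursors c3@1 c1@4 c2@7, authorship 3..1..2......
Authorship (.=original, N=cursor N): 3 . . 1 . . 2 . . . . . .
Index 6: author = 2

Answer: cursor 2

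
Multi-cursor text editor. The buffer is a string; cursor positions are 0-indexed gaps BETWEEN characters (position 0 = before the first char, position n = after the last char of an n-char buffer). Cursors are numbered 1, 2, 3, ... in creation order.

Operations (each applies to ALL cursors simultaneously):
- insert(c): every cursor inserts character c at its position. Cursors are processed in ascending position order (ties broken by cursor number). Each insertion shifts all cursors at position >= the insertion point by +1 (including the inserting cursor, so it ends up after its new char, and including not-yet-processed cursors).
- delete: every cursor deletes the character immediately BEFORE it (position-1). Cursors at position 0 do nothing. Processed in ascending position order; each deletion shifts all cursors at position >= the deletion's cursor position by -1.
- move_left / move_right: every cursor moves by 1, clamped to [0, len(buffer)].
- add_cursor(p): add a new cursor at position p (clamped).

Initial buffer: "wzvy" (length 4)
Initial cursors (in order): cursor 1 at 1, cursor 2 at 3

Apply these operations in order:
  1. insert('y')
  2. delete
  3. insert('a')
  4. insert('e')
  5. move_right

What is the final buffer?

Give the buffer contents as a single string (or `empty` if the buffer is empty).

After op 1 (insert('y')): buffer="wyzvyy" (len 6), cursors c1@2 c2@5, authorship .1..2.
After op 2 (delete): buffer="wzvy" (len 4), cursors c1@1 c2@3, authorship ....
After op 3 (insert('a')): buffer="wazvay" (len 6), cursors c1@2 c2@5, authorship .1..2.
After op 4 (insert('e')): buffer="waezvaey" (len 8), cursors c1@3 c2@7, authorship .11..22.
After op 5 (move_right): buffer="waezvaey" (len 8), cursors c1@4 c2@8, authorship .11..22.

Answer: waezvaey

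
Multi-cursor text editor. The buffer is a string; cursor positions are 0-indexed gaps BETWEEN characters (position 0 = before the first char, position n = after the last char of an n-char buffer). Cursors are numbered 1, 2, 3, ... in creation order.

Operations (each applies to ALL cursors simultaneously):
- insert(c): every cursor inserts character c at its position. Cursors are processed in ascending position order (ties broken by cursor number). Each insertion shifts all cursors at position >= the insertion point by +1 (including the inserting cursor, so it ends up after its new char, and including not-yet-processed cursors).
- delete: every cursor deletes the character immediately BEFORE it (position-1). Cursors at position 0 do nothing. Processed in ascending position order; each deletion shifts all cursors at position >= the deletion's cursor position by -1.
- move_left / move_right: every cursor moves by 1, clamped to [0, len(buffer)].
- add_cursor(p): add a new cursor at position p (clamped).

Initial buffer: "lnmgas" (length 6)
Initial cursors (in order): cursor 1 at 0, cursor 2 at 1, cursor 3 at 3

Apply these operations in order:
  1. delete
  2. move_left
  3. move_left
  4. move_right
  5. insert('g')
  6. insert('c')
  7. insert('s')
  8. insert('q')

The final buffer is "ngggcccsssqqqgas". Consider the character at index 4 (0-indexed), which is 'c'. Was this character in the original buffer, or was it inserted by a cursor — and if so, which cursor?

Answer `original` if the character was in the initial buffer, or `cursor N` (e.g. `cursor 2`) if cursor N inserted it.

Answer: cursor 1

Derivation:
After op 1 (delete): buffer="ngas" (len 4), cursors c1@0 c2@0 c3@1, authorship ....
After op 2 (move_left): buffer="ngas" (len 4), cursors c1@0 c2@0 c3@0, authorship ....
After op 3 (move_left): buffer="ngas" (len 4), cursors c1@0 c2@0 c3@0, authorship ....
After op 4 (move_right): buffer="ngas" (len 4), cursors c1@1 c2@1 c3@1, authorship ....
After op 5 (insert('g')): buffer="nggggas" (len 7), cursors c1@4 c2@4 c3@4, authorship .123...
After op 6 (insert('c')): buffer="ngggcccgas" (len 10), cursors c1@7 c2@7 c3@7, authorship .123123...
After op 7 (insert('s')): buffer="ngggcccsssgas" (len 13), cursors c1@10 c2@10 c3@10, authorship .123123123...
After op 8 (insert('q')): buffer="ngggcccsssqqqgas" (len 16), cursors c1@13 c2@13 c3@13, authorship .123123123123...
Authorship (.=original, N=cursor N): . 1 2 3 1 2 3 1 2 3 1 2 3 . . .
Index 4: author = 1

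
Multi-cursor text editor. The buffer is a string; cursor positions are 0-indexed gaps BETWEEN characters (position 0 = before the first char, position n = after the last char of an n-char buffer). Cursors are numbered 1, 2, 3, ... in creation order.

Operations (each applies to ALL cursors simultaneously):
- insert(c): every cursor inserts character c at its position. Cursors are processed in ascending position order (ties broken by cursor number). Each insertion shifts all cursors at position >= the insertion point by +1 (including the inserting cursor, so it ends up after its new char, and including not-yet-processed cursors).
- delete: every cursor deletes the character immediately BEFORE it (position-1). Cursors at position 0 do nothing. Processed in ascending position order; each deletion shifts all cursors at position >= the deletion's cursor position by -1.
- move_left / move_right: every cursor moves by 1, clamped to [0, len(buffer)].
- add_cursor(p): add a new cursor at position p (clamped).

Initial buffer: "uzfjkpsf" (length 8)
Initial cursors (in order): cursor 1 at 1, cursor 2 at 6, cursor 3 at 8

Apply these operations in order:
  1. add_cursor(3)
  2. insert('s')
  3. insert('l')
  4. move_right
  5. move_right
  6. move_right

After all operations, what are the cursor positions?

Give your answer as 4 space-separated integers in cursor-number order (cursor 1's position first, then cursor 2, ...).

After op 1 (add_cursor(3)): buffer="uzfjkpsf" (len 8), cursors c1@1 c4@3 c2@6 c3@8, authorship ........
After op 2 (insert('s')): buffer="uszfsjkpssfs" (len 12), cursors c1@2 c4@5 c2@9 c3@12, authorship .1..4...2..3
After op 3 (insert('l')): buffer="uslzfsljkpslsfsl" (len 16), cursors c1@3 c4@7 c2@12 c3@16, authorship .11..44...22..33
After op 4 (move_right): buffer="uslzfsljkpslsfsl" (len 16), cursors c1@4 c4@8 c2@13 c3@16, authorship .11..44...22..33
After op 5 (move_right): buffer="uslzfsljkpslsfsl" (len 16), cursors c1@5 c4@9 c2@14 c3@16, authorship .11..44...22..33
After op 6 (move_right): buffer="uslzfsljkpslsfsl" (len 16), cursors c1@6 c4@10 c2@15 c3@16, authorship .11..44...22..33

Answer: 6 15 16 10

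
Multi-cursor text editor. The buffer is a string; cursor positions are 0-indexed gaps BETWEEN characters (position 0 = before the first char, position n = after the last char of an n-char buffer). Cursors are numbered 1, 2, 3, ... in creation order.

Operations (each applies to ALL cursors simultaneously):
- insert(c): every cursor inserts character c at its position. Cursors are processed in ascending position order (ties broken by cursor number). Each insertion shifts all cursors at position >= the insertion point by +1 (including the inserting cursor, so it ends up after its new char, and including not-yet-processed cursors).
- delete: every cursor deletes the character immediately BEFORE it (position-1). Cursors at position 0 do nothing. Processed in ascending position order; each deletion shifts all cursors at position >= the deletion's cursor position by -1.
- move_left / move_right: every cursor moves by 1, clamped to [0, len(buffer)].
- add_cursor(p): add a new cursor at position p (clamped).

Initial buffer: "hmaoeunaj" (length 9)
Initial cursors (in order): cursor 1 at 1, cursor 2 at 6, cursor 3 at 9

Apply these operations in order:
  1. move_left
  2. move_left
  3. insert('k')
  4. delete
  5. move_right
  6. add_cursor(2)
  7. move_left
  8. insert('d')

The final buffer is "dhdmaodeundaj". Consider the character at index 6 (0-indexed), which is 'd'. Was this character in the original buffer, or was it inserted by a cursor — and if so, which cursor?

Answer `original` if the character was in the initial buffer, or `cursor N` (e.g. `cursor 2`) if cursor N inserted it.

Answer: cursor 2

Derivation:
After op 1 (move_left): buffer="hmaoeunaj" (len 9), cursors c1@0 c2@5 c3@8, authorship .........
After op 2 (move_left): buffer="hmaoeunaj" (len 9), cursors c1@0 c2@4 c3@7, authorship .........
After op 3 (insert('k')): buffer="khmaokeunkaj" (len 12), cursors c1@1 c2@6 c3@10, authorship 1....2...3..
After op 4 (delete): buffer="hmaoeunaj" (len 9), cursors c1@0 c2@4 c3@7, authorship .........
After op 5 (move_right): buffer="hmaoeunaj" (len 9), cursors c1@1 c2@5 c3@8, authorship .........
After op 6 (add_cursor(2)): buffer="hmaoeunaj" (len 9), cursors c1@1 c4@2 c2@5 c3@8, authorship .........
After op 7 (move_left): buffer="hmaoeunaj" (len 9), cursors c1@0 c4@1 c2@4 c3@7, authorship .........
After op 8 (insert('d')): buffer="dhdmaodeundaj" (len 13), cursors c1@1 c4@3 c2@7 c3@11, authorship 1.4...2...3..
Authorship (.=original, N=cursor N): 1 . 4 . . . 2 . . . 3 . .
Index 6: author = 2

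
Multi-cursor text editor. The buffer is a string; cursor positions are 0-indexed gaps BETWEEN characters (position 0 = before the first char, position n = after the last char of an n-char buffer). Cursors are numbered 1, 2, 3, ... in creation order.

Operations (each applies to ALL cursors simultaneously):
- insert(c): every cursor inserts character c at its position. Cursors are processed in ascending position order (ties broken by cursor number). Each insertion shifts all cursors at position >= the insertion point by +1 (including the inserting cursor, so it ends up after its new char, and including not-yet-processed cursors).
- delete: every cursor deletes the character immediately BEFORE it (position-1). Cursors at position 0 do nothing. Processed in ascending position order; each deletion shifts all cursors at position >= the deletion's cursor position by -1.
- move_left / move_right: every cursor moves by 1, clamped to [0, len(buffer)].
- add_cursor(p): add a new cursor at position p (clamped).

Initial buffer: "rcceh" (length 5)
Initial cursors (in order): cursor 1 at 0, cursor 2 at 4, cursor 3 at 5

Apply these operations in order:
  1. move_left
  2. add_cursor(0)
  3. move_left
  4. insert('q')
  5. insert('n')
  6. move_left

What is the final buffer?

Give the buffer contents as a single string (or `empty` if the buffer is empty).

Answer: qqnnrcqncqneh

Derivation:
After op 1 (move_left): buffer="rcceh" (len 5), cursors c1@0 c2@3 c3@4, authorship .....
After op 2 (add_cursor(0)): buffer="rcceh" (len 5), cursors c1@0 c4@0 c2@3 c3@4, authorship .....
After op 3 (move_left): buffer="rcceh" (len 5), cursors c1@0 c4@0 c2@2 c3@3, authorship .....
After op 4 (insert('q')): buffer="qqrcqcqeh" (len 9), cursors c1@2 c4@2 c2@5 c3@7, authorship 14..2.3..
After op 5 (insert('n')): buffer="qqnnrcqncqneh" (len 13), cursors c1@4 c4@4 c2@8 c3@11, authorship 1414..22.33..
After op 6 (move_left): buffer="qqnnrcqncqneh" (len 13), cursors c1@3 c4@3 c2@7 c3@10, authorship 1414..22.33..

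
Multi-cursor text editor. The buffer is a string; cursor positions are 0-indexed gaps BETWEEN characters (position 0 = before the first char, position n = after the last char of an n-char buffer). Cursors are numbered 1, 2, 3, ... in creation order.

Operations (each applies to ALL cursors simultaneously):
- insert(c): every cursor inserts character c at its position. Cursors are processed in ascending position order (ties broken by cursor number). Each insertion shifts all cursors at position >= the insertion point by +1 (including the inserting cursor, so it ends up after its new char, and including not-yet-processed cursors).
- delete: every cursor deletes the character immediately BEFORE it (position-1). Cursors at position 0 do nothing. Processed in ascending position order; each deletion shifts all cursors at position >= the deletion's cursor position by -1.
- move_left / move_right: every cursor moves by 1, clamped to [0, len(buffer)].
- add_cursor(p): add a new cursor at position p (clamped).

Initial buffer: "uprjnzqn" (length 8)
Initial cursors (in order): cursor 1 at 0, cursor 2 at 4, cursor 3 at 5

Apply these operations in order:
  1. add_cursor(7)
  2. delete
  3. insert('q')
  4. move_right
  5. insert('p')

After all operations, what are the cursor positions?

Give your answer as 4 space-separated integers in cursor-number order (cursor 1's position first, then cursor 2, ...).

Answer: 3 10 10 13

Derivation:
After op 1 (add_cursor(7)): buffer="uprjnzqn" (len 8), cursors c1@0 c2@4 c3@5 c4@7, authorship ........
After op 2 (delete): buffer="uprzn" (len 5), cursors c1@0 c2@3 c3@3 c4@4, authorship .....
After op 3 (insert('q')): buffer="quprqqzqn" (len 9), cursors c1@1 c2@6 c3@6 c4@8, authorship 1...23.4.
After op 4 (move_right): buffer="quprqqzqn" (len 9), cursors c1@2 c2@7 c3@7 c4@9, authorship 1...23.4.
After op 5 (insert('p')): buffer="qupprqqzppqnp" (len 13), cursors c1@3 c2@10 c3@10 c4@13, authorship 1.1..23.234.4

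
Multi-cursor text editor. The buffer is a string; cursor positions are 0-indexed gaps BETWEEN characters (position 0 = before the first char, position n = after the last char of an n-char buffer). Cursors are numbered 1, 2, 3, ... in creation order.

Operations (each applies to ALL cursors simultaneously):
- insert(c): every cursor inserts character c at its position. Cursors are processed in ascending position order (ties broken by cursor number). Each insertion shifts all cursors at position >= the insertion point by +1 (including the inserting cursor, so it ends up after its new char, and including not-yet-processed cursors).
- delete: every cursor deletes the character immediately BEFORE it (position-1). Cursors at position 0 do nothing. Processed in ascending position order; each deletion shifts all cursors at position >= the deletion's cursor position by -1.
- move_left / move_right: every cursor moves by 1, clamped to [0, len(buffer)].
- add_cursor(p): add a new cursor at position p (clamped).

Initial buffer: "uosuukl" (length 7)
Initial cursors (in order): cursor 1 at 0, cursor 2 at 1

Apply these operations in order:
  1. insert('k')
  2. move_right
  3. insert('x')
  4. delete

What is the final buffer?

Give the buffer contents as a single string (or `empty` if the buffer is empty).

After op 1 (insert('k')): buffer="kukosuukl" (len 9), cursors c1@1 c2@3, authorship 1.2......
After op 2 (move_right): buffer="kukosuukl" (len 9), cursors c1@2 c2@4, authorship 1.2......
After op 3 (insert('x')): buffer="kuxkoxsuukl" (len 11), cursors c1@3 c2@6, authorship 1.12.2.....
After op 4 (delete): buffer="kukosuukl" (len 9), cursors c1@2 c2@4, authorship 1.2......

Answer: kukosuukl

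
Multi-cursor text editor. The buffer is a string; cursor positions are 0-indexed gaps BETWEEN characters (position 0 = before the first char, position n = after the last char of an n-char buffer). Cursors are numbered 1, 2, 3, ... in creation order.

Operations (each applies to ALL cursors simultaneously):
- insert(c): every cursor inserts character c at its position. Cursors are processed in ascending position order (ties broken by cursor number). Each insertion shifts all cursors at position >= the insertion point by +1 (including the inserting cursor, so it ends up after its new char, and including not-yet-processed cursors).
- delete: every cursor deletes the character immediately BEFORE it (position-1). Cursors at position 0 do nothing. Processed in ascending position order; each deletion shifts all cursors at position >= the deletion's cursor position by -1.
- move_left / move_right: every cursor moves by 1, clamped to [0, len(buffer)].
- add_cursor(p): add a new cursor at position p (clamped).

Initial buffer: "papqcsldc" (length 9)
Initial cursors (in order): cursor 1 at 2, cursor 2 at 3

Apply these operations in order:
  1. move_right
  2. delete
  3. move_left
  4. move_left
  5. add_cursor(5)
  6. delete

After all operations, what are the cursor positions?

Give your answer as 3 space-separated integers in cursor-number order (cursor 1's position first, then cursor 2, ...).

Answer: 0 0 4

Derivation:
After op 1 (move_right): buffer="papqcsldc" (len 9), cursors c1@3 c2@4, authorship .........
After op 2 (delete): buffer="pacsldc" (len 7), cursors c1@2 c2@2, authorship .......
After op 3 (move_left): buffer="pacsldc" (len 7), cursors c1@1 c2@1, authorship .......
After op 4 (move_left): buffer="pacsldc" (len 7), cursors c1@0 c2@0, authorship .......
After op 5 (add_cursor(5)): buffer="pacsldc" (len 7), cursors c1@0 c2@0 c3@5, authorship .......
After op 6 (delete): buffer="pacsdc" (len 6), cursors c1@0 c2@0 c3@4, authorship ......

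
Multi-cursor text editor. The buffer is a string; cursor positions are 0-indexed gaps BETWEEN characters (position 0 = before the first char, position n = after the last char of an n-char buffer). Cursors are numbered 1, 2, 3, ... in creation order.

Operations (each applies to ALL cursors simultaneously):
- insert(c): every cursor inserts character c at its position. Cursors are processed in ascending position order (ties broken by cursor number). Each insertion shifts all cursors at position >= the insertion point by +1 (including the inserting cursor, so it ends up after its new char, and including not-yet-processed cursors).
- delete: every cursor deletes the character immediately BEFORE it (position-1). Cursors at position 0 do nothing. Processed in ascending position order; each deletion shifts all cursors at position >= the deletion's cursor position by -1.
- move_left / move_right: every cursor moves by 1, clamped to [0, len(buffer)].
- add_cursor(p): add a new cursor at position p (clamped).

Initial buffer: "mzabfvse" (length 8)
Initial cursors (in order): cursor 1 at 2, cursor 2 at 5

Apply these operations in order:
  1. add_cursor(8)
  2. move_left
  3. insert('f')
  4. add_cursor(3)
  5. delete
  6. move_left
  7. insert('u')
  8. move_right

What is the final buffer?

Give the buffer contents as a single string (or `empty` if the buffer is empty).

Answer: uumaubfvuse

Derivation:
After op 1 (add_cursor(8)): buffer="mzabfvse" (len 8), cursors c1@2 c2@5 c3@8, authorship ........
After op 2 (move_left): buffer="mzabfvse" (len 8), cursors c1@1 c2@4 c3@7, authorship ........
After op 3 (insert('f')): buffer="mfzabffvsfe" (len 11), cursors c1@2 c2@6 c3@10, authorship .1...2...3.
After op 4 (add_cursor(3)): buffer="mfzabffvsfe" (len 11), cursors c1@2 c4@3 c2@6 c3@10, authorship .1...2...3.
After op 5 (delete): buffer="mabfvse" (len 7), cursors c1@1 c4@1 c2@3 c3@6, authorship .......
After op 6 (move_left): buffer="mabfvse" (len 7), cursors c1@0 c4@0 c2@2 c3@5, authorship .......
After op 7 (insert('u')): buffer="uumaubfvuse" (len 11), cursors c1@2 c4@2 c2@5 c3@9, authorship 14..2...3..
After op 8 (move_right): buffer="uumaubfvuse" (len 11), cursors c1@3 c4@3 c2@6 c3@10, authorship 14..2...3..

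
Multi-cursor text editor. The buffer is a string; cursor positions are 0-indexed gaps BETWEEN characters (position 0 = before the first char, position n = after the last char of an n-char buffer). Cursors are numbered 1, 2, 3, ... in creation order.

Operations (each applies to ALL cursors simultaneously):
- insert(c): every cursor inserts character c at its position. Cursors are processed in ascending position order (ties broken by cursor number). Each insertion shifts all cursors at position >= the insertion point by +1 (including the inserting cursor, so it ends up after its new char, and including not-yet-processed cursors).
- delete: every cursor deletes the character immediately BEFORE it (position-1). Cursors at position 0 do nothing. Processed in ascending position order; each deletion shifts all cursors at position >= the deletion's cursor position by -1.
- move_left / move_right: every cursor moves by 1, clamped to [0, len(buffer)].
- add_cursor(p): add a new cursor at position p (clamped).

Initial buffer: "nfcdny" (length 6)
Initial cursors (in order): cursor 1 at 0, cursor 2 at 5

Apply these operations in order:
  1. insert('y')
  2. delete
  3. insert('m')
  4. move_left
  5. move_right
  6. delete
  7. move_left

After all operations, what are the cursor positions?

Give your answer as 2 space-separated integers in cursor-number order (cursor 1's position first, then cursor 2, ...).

Answer: 0 4

Derivation:
After op 1 (insert('y')): buffer="ynfcdnyy" (len 8), cursors c1@1 c2@7, authorship 1.....2.
After op 2 (delete): buffer="nfcdny" (len 6), cursors c1@0 c2@5, authorship ......
After op 3 (insert('m')): buffer="mnfcdnmy" (len 8), cursors c1@1 c2@7, authorship 1.....2.
After op 4 (move_left): buffer="mnfcdnmy" (len 8), cursors c1@0 c2@6, authorship 1.....2.
After op 5 (move_right): buffer="mnfcdnmy" (len 8), cursors c1@1 c2@7, authorship 1.....2.
After op 6 (delete): buffer="nfcdny" (len 6), cursors c1@0 c2@5, authorship ......
After op 7 (move_left): buffer="nfcdny" (len 6), cursors c1@0 c2@4, authorship ......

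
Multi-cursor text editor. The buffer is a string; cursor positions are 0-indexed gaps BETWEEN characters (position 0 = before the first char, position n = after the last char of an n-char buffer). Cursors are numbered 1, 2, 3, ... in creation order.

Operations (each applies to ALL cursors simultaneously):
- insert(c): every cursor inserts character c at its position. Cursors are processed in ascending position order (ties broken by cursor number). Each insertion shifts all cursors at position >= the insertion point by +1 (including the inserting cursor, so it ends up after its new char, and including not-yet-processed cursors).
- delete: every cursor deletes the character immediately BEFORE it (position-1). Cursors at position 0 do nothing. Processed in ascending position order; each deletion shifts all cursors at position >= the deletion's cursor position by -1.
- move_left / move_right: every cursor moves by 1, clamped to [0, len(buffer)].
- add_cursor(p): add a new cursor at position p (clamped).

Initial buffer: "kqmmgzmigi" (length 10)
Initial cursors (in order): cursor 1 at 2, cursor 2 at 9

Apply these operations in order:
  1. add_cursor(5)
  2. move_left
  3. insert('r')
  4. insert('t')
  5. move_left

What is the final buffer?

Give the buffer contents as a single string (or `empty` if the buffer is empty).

Answer: krtqmmrtgzmirtgi

Derivation:
After op 1 (add_cursor(5)): buffer="kqmmgzmigi" (len 10), cursors c1@2 c3@5 c2@9, authorship ..........
After op 2 (move_left): buffer="kqmmgzmigi" (len 10), cursors c1@1 c3@4 c2@8, authorship ..........
After op 3 (insert('r')): buffer="krqmmrgzmirgi" (len 13), cursors c1@2 c3@6 c2@11, authorship .1...3....2..
After op 4 (insert('t')): buffer="krtqmmrtgzmirtgi" (len 16), cursors c1@3 c3@8 c2@14, authorship .11...33....22..
After op 5 (move_left): buffer="krtqmmrtgzmirtgi" (len 16), cursors c1@2 c3@7 c2@13, authorship .11...33....22..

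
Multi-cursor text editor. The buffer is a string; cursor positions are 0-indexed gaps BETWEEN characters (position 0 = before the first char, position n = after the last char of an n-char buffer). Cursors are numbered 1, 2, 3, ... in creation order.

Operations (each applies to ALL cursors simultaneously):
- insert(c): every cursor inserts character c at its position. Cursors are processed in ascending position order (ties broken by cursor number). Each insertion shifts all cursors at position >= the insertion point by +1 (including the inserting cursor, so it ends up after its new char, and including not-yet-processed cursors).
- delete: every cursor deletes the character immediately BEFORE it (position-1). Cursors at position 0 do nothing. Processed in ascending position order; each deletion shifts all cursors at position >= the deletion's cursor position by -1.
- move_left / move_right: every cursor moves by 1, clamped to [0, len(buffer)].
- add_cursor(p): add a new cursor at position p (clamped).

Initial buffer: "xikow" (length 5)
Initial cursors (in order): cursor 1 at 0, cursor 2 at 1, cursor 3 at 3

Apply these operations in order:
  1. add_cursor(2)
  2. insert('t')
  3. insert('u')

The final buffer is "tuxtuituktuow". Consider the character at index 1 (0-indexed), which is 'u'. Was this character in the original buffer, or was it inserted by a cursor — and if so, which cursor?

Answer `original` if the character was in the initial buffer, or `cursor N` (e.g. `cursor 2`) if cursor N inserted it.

After op 1 (add_cursor(2)): buffer="xikow" (len 5), cursors c1@0 c2@1 c4@2 c3@3, authorship .....
After op 2 (insert('t')): buffer="txtitktow" (len 9), cursors c1@1 c2@3 c4@5 c3@7, authorship 1.2.4.3..
After op 3 (insert('u')): buffer="tuxtuituktuow" (len 13), cursors c1@2 c2@5 c4@8 c3@11, authorship 11.22.44.33..
Authorship (.=original, N=cursor N): 1 1 . 2 2 . 4 4 . 3 3 . .
Index 1: author = 1

Answer: cursor 1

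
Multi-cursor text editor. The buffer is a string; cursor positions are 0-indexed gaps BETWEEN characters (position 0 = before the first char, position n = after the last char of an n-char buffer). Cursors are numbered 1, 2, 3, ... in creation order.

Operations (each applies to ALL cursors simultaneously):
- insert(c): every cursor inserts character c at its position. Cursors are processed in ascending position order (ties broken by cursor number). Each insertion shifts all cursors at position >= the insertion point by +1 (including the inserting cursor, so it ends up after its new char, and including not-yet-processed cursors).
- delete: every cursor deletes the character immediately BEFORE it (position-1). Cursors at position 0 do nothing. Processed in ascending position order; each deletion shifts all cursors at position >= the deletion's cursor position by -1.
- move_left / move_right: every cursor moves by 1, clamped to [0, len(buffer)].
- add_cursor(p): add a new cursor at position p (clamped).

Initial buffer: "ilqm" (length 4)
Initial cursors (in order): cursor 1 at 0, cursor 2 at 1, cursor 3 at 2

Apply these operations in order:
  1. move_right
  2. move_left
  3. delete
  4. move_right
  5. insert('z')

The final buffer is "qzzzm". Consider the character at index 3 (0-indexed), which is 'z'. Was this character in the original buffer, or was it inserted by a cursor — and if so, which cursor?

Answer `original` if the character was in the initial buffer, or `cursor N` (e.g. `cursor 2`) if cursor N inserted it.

After op 1 (move_right): buffer="ilqm" (len 4), cursors c1@1 c2@2 c3@3, authorship ....
After op 2 (move_left): buffer="ilqm" (len 4), cursors c1@0 c2@1 c3@2, authorship ....
After op 3 (delete): buffer="qm" (len 2), cursors c1@0 c2@0 c3@0, authorship ..
After op 4 (move_right): buffer="qm" (len 2), cursors c1@1 c2@1 c3@1, authorship ..
After op 5 (insert('z')): buffer="qzzzm" (len 5), cursors c1@4 c2@4 c3@4, authorship .123.
Authorship (.=original, N=cursor N): . 1 2 3 .
Index 3: author = 3

Answer: cursor 3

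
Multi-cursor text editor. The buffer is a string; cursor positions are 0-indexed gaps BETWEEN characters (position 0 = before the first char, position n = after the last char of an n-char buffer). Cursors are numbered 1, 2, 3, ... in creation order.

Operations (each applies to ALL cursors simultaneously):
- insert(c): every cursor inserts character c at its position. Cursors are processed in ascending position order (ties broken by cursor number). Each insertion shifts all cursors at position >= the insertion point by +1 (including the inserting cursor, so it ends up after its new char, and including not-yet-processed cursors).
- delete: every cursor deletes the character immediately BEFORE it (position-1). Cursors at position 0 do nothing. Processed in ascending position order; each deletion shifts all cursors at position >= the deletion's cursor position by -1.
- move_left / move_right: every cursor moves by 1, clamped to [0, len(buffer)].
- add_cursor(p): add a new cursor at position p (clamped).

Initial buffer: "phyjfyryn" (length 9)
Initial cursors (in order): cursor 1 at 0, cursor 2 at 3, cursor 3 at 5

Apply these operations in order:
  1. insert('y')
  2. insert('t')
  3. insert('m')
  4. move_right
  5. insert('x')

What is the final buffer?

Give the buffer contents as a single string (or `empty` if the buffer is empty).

After op 1 (insert('y')): buffer="yphyyjfyyryn" (len 12), cursors c1@1 c2@5 c3@8, authorship 1...2..3....
After op 2 (insert('t')): buffer="ytphyytjfytyryn" (len 15), cursors c1@2 c2@7 c3@11, authorship 11...22..33....
After op 3 (insert('m')): buffer="ytmphyytmjfytmyryn" (len 18), cursors c1@3 c2@9 c3@14, authorship 111...222..333....
After op 4 (move_right): buffer="ytmphyytmjfytmyryn" (len 18), cursors c1@4 c2@10 c3@15, authorship 111...222..333....
After op 5 (insert('x')): buffer="ytmpxhyytmjxfytmyxryn" (len 21), cursors c1@5 c2@12 c3@18, authorship 111.1..222.2.333.3...

Answer: ytmpxhyytmjxfytmyxryn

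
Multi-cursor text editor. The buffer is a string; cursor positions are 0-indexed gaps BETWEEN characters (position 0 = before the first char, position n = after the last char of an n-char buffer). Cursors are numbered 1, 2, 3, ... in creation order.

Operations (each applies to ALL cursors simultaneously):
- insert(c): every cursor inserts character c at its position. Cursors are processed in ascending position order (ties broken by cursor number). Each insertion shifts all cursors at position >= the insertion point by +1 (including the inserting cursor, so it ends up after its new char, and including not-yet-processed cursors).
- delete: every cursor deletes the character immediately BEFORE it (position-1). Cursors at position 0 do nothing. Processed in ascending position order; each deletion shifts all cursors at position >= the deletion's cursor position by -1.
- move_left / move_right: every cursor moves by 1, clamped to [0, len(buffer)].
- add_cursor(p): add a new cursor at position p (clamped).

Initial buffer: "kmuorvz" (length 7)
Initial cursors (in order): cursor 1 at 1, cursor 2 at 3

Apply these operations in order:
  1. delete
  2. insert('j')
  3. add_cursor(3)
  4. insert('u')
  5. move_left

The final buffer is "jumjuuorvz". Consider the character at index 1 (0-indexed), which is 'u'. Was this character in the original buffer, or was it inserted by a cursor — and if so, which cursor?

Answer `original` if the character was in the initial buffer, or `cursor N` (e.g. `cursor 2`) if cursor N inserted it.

Answer: cursor 1

Derivation:
After op 1 (delete): buffer="morvz" (len 5), cursors c1@0 c2@1, authorship .....
After op 2 (insert('j')): buffer="jmjorvz" (len 7), cursors c1@1 c2@3, authorship 1.2....
After op 3 (add_cursor(3)): buffer="jmjorvz" (len 7), cursors c1@1 c2@3 c3@3, authorship 1.2....
After op 4 (insert('u')): buffer="jumjuuorvz" (len 10), cursors c1@2 c2@6 c3@6, authorship 11.223....
After op 5 (move_left): buffer="jumjuuorvz" (len 10), cursors c1@1 c2@5 c3@5, authorship 11.223....
Authorship (.=original, N=cursor N): 1 1 . 2 2 3 . . . .
Index 1: author = 1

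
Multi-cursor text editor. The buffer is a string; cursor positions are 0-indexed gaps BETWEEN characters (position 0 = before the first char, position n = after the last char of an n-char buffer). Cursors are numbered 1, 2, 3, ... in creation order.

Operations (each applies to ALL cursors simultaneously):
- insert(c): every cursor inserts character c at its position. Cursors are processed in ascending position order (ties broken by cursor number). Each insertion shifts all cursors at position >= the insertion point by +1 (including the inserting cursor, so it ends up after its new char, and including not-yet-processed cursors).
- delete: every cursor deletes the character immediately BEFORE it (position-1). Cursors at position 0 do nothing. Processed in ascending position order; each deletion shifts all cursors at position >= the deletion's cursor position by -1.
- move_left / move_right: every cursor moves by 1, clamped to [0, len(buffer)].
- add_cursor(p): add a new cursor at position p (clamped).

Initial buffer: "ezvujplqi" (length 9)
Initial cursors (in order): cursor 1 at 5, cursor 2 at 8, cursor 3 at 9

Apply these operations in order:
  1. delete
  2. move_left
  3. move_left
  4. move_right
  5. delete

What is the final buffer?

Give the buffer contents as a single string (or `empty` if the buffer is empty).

Answer: ezl

Derivation:
After op 1 (delete): buffer="ezvupl" (len 6), cursors c1@4 c2@6 c3@6, authorship ......
After op 2 (move_left): buffer="ezvupl" (len 6), cursors c1@3 c2@5 c3@5, authorship ......
After op 3 (move_left): buffer="ezvupl" (len 6), cursors c1@2 c2@4 c3@4, authorship ......
After op 4 (move_right): buffer="ezvupl" (len 6), cursors c1@3 c2@5 c3@5, authorship ......
After op 5 (delete): buffer="ezl" (len 3), cursors c1@2 c2@2 c3@2, authorship ...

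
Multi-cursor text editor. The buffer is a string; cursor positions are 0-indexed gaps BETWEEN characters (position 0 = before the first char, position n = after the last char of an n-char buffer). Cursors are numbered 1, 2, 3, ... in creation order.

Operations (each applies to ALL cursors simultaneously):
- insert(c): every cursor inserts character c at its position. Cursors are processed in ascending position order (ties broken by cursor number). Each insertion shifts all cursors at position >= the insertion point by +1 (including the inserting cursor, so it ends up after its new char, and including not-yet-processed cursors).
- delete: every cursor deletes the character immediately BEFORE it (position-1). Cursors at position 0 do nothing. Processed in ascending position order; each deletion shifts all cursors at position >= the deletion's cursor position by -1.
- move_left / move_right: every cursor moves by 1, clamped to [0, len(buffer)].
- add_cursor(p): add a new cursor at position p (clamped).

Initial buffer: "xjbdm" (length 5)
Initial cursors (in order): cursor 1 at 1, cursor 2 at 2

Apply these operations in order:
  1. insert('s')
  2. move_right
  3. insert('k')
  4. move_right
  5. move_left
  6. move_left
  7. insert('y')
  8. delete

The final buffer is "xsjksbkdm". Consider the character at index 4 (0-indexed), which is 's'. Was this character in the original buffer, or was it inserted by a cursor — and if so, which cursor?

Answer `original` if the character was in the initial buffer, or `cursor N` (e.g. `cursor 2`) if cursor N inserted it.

Answer: cursor 2

Derivation:
After op 1 (insert('s')): buffer="xsjsbdm" (len 7), cursors c1@2 c2@4, authorship .1.2...
After op 2 (move_right): buffer="xsjsbdm" (len 7), cursors c1@3 c2@5, authorship .1.2...
After op 3 (insert('k')): buffer="xsjksbkdm" (len 9), cursors c1@4 c2@7, authorship .1.12.2..
After op 4 (move_right): buffer="xsjksbkdm" (len 9), cursors c1@5 c2@8, authorship .1.12.2..
After op 5 (move_left): buffer="xsjksbkdm" (len 9), cursors c1@4 c2@7, authorship .1.12.2..
After op 6 (move_left): buffer="xsjksbkdm" (len 9), cursors c1@3 c2@6, authorship .1.12.2..
After op 7 (insert('y')): buffer="xsjyksbykdm" (len 11), cursors c1@4 c2@8, authorship .1.112.22..
After op 8 (delete): buffer="xsjksbkdm" (len 9), cursors c1@3 c2@6, authorship .1.12.2..
Authorship (.=original, N=cursor N): . 1 . 1 2 . 2 . .
Index 4: author = 2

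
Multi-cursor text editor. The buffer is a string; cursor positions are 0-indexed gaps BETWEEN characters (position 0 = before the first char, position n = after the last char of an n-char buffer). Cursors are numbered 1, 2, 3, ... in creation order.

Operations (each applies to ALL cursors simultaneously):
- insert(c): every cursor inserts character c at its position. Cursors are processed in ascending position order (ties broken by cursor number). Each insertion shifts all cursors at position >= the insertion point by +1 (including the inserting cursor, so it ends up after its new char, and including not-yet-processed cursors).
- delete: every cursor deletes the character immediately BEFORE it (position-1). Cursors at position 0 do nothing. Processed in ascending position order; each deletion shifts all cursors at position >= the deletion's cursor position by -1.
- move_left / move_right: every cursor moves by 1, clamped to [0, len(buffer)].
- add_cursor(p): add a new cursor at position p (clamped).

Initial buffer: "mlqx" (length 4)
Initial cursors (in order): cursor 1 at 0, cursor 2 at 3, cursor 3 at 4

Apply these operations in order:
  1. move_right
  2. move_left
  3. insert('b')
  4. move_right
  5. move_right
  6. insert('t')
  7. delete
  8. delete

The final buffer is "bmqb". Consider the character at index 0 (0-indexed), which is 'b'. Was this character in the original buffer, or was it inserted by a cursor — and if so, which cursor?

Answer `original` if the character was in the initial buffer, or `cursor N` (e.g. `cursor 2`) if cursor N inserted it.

After op 1 (move_right): buffer="mlqx" (len 4), cursors c1@1 c2@4 c3@4, authorship ....
After op 2 (move_left): buffer="mlqx" (len 4), cursors c1@0 c2@3 c3@3, authorship ....
After op 3 (insert('b')): buffer="bmlqbbx" (len 7), cursors c1@1 c2@6 c3@6, authorship 1...23.
After op 4 (move_right): buffer="bmlqbbx" (len 7), cursors c1@2 c2@7 c3@7, authorship 1...23.
After op 5 (move_right): buffer="bmlqbbx" (len 7), cursors c1@3 c2@7 c3@7, authorship 1...23.
After op 6 (insert('t')): buffer="bmltqbbxtt" (len 10), cursors c1@4 c2@10 c3@10, authorship 1..1.23.23
After op 7 (delete): buffer="bmlqbbx" (len 7), cursors c1@3 c2@7 c3@7, authorship 1...23.
After op 8 (delete): buffer="bmqb" (len 4), cursors c1@2 c2@4 c3@4, authorship 1..2
Authorship (.=original, N=cursor N): 1 . . 2
Index 0: author = 1

Answer: cursor 1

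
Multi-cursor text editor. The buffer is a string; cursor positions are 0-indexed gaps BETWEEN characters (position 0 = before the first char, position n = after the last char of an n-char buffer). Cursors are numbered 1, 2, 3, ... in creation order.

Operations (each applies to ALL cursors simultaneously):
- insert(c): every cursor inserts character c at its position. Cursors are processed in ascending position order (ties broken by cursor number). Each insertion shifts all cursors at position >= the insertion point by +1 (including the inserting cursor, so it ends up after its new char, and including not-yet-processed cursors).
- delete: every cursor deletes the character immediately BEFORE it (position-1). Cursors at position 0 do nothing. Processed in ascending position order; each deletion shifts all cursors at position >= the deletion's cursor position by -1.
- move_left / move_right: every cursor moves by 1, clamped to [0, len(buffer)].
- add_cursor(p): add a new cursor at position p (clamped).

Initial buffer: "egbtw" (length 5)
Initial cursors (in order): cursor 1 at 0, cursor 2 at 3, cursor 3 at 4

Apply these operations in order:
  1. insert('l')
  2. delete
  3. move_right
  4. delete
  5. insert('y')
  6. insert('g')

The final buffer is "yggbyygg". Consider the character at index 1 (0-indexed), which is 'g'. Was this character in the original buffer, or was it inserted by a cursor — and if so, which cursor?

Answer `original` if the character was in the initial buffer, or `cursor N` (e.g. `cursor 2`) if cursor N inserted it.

Answer: cursor 1

Derivation:
After op 1 (insert('l')): buffer="legbltlw" (len 8), cursors c1@1 c2@5 c3@7, authorship 1...2.3.
After op 2 (delete): buffer="egbtw" (len 5), cursors c1@0 c2@3 c3@4, authorship .....
After op 3 (move_right): buffer="egbtw" (len 5), cursors c1@1 c2@4 c3@5, authorship .....
After op 4 (delete): buffer="gb" (len 2), cursors c1@0 c2@2 c3@2, authorship ..
After op 5 (insert('y')): buffer="ygbyy" (len 5), cursors c1@1 c2@5 c3@5, authorship 1..23
After op 6 (insert('g')): buffer="yggbyygg" (len 8), cursors c1@2 c2@8 c3@8, authorship 11..2323
Authorship (.=original, N=cursor N): 1 1 . . 2 3 2 3
Index 1: author = 1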